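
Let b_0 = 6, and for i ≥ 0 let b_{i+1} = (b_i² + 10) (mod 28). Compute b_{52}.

We have b_0 = 6; b_1 = 18; b_2 = 26; b_3 = 14; b_4 = 10; b_5 = 26.
Since b_5 = b_2 = 26, the sequence is eventually periodic: after a pre-period of length 2 it cycles with period 3.
For i ≥ 2, b_i depends only on (i - 2) mod 3. (52 - 2) mod 3 = 2, so b_{52} = b_4 = 10.

10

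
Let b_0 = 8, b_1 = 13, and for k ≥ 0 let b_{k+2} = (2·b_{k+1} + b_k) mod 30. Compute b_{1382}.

14

Listing terms: b_0 = 8,  b_1 = 13,  b_2 = 4,  b_3 = 21,  b_4 = 16,  b_5 = 23,  b_6 = 2,  b_7 = 27,  b_8 = 26,  b_9 = 19,  b_{10} = 4,  b_{11} = 27,  b_{12} = 28,  b_{13} = 23,  b_{14} = 14,  b_{15} = 21,  b_{16} = 26,  b_{17} = 13,  b_{18} = 22,  b_{19} = 27,  b_{20} = 16,  b_{21} = 29,  b_{22} = 14,  b_{23} = 27,  b_{24} = 8,  b_{25} = 13.
The sequence repeats with period 24.
(1382 - 0) mod 24 = 14, so b_{1382} = b_{14} = 14.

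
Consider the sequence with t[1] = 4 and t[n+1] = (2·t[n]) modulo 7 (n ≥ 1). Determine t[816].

Listing terms: t[1] = 4,  t[2] = 1,  t[3] = 2,  t[4] = 4.
The sequence repeats with period 3.
(816 - 1) mod 3 = 2, so t[816] = t[3] = 2.

2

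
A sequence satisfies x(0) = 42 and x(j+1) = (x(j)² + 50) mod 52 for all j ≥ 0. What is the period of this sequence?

Listing terms: x(0) = 42; x(1) = 46; x(2) = 34; x(3) = 10; x(4) = 46.
Since x(4) = x(1) = 46, the sequence is eventually periodic: after a pre-period of length 1 it cycles with period 3.

3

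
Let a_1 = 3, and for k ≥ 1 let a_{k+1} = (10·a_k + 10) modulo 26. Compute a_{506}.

14

We have a_1 = 3; a_2 = 14; a_3 = 20; a_4 = 2; a_5 = 4; a_6 = 24; a_7 = 16; a_8 = 14.
Since a_8 = a_2 = 14, the sequence is eventually periodic: after a pre-period of length 1 it cycles with period 6.
For k ≥ 2, a_k depends only on (k - 2) mod 6. (506 - 2) mod 6 = 0, so a_{506} = a_2 = 14.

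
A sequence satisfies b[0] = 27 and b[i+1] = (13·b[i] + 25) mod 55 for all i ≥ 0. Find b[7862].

We have b[0] = 27, b[1] = 46, b[2] = 18, b[3] = 39, b[4] = 37, b[5] = 11, b[6] = 3, b[7] = 9, b[8] = 32, b[9] = 1, b[10] = 38, b[11] = 24, b[12] = 7, b[13] = 6, b[14] = 48, b[15] = 44, b[16] = 47, b[17] = 31, b[18] = 43, b[19] = 34, b[20] = 27.
The sequence repeats with period 20.
So b[7862] = b[0 + ((7862-0) mod 20)] = b[2] = 18.

18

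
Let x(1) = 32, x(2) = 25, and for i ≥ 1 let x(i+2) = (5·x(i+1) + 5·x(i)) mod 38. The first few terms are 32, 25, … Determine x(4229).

3

We have x(1) = 32, x(2) = 25, x(3) = 19, x(4) = 30, x(5) = 17, x(6) = 7, x(7) = 6, x(8) = 27, x(9) = 13, x(10) = 10, x(11) = 1, x(12) = 17, x(13) = 14, x(14) = 3, x(15) = 9, x(16) = 22, x(17) = 3, x(18) = 11, x(19) = 32, x(20) = 25.
Since (x(19), x(20)) = (x(1), x(2)) = (32, 25) (two consecutive terms determine the rest), the sequence is periodic with period 18.
(4229 - 1) mod 18 = 16, so x(4229) = x(17) = 3.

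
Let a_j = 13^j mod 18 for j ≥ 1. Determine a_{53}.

7

Computing terms: a_1 = 13, a_2 = 7, a_3 = 1, a_4 = 13.
The sequence repeats with period 3.
So a_{53} = a_{1 + ((53-1) mod 3)} = a_2 = 7.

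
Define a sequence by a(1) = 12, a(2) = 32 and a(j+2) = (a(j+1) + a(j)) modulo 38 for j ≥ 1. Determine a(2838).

12

Listing terms: a(1) = 12, a(2) = 32, a(3) = 6, a(4) = 0, a(5) = 6, a(6) = 6, a(7) = 12, a(8) = 18, a(9) = 30, a(10) = 10, a(11) = 2, a(12) = 12, a(13) = 14, a(14) = 26, a(15) = 2, a(16) = 28, a(17) = 30, a(18) = 20, a(19) = 12, a(20) = 32.
Since (a(19), a(20)) = (a(1), a(2)) = (12, 32) (two consecutive terms determine the rest), the sequence is periodic with period 18.
So a(2838) = a(1 + ((2838-1) mod 18)) = a(12) = 12.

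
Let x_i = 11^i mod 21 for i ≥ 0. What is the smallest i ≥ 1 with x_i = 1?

6

Computing terms: x_0 = 1; x_1 = 11; x_2 = 16; x_3 = 8; x_4 = 4; x_5 = 2; x_6 = 1.
The sequence repeats with period 6.
The value 1 next appears (with i ≥ 1) at x_6.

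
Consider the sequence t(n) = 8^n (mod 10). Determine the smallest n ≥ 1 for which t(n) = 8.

t(0) = 1, t(1) = 8, t(2) = 4, t(3) = 2, t(4) = 6, t(5) = 8.
Since t(5) = t(1) = 8, the sequence is eventually periodic: after a pre-period of length 1 it cycles with period 4.
The value 8 first appears (with n ≥ 1) at t(1).

1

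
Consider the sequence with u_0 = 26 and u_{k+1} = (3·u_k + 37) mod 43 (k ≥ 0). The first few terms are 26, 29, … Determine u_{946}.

20

Computing terms: u_0 = 26; u_1 = 29; u_2 = 38; u_3 = 22; u_4 = 17; u_5 = 2; u_6 = 0; u_7 = 37; u_8 = 19; u_9 = 8; u_{10} = 18; u_{11} = 5; u_{12} = 9; u_{13} = 21; u_{14} = 14; u_{15} = 36; u_{16} = 16; u_{17} = 42; u_{18} = 34; u_{19} = 10; u_{20} = 24; u_{21} = 23; u_{22} = 20; u_{23} = 11; u_{24} = 27; u_{25} = 32; u_{26} = 4; u_{27} = 6; u_{28} = 12; u_{29} = 30; u_{30} = 41; u_{31} = 31; u_{32} = 1; u_{33} = 40; u_{34} = 28; u_{35} = 35; u_{36} = 13; u_{37} = 33; u_{38} = 7; u_{39} = 15; u_{40} = 39; u_{41} = 25; u_{42} = 26.
Since u_{42} = u_0 = 26, the sequence is periodic with period 42.
(946 - 0) mod 42 = 22, so u_{946} = u_{22} = 20.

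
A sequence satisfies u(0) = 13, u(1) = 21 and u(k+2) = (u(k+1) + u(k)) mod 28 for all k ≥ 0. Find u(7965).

3

Computing terms: u(0) = 13,  u(1) = 21,  u(2) = 6,  u(3) = 27,  u(4) = 5,  u(5) = 4,  u(6) = 9,  u(7) = 13,  u(8) = 22,  u(9) = 7,  u(10) = 1,  u(11) = 8,  u(12) = 9,  u(13) = 17,  u(14) = 26,  u(15) = 15,  u(16) = 13,  u(17) = 0,  u(18) = 13,  u(19) = 13,  u(20) = 26,  u(21) = 11,  u(22) = 9,  u(23) = 20,  u(24) = 1,  u(25) = 21,  u(26) = 22,  u(27) = 15,  u(28) = 9,  u(29) = 24,  u(30) = 5,  u(31) = 1,  u(32) = 6,  u(33) = 7,  u(34) = 13,  u(35) = 20,  u(36) = 5,  u(37) = 25,  u(38) = 2,  u(39) = 27,  u(40) = 1,  u(41) = 0,  u(42) = 1,  u(43) = 1,  u(44) = 2,  u(45) = 3,  u(46) = 5,  u(47) = 8,  u(48) = 13,  u(49) = 21.
The sequence repeats with period 48.
So u(7965) = u(0 + ((7965-0) mod 48)) = u(45) = 3.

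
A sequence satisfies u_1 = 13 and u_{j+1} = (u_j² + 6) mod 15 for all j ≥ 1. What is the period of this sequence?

3

Listing terms: u_1 = 13; u_2 = 10; u_3 = 1; u_4 = 7; u_5 = 10.
Since u_5 = u_2 = 10, the sequence is eventually periodic: after a pre-period of length 1 it cycles with period 3.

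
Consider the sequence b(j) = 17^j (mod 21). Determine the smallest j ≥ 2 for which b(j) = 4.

We have b(1) = 17; b(2) = 16; b(3) = 20; b(4) = 4; b(5) = 5; b(6) = 1; b(7) = 17.
Since b(7) = b(1) = 17, the sequence is periodic with period 6.
The value 4 first appears (with j ≥ 2) at b(4).

4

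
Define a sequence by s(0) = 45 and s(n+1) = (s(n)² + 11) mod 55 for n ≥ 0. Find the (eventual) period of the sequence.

3

Listing terms: s(0) = 45, s(1) = 1, s(2) = 12, s(3) = 45.
Since s(3) = s(0) = 45, the sequence is periodic with period 3.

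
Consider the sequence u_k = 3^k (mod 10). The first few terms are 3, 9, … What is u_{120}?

1

Computing terms: u_1 = 3, u_2 = 9, u_3 = 7, u_4 = 1, u_5 = 3.
The sequence repeats with period 4.
So u_{120} = u_{1 + ((120-1) mod 4)} = u_4 = 1.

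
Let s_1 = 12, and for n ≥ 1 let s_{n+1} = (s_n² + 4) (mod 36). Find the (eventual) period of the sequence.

Computing terms: s_1 = 12; s_2 = 4; s_3 = 20; s_4 = 8; s_5 = 32; s_6 = 20.
Since s_6 = s_3 = 20, the sequence is eventually periodic: after a pre-period of length 2 it cycles with period 3.

3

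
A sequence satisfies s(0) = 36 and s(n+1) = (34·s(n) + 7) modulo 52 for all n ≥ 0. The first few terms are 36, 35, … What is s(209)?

9

Listing terms: s(0) = 36,  s(1) = 35,  s(2) = 1,  s(3) = 41,  s(4) = 49,  s(5) = 9,  s(6) = 1.
Since s(6) = s(2) = 1, the sequence is eventually periodic: after a pre-period of length 2 it cycles with period 4.
For n ≥ 2, s(n) depends only on (n - 2) mod 4. (209 - 2) mod 4 = 3, so s(209) = s(5) = 9.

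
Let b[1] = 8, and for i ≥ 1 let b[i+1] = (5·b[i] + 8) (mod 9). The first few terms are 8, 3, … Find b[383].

Computing terms: b[1] = 8,  b[2] = 3,  b[3] = 5,  b[4] = 6,  b[5] = 2,  b[6] = 0,  b[7] = 8.
Since b[7] = b[1] = 8, the sequence is periodic with period 6.
So b[383] = b[1 + ((383-1) mod 6)] = b[5] = 2.

2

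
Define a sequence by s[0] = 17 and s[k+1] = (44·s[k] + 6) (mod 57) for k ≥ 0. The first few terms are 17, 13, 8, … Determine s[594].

17

s[0] = 17,  s[1] = 13,  s[2] = 8,  s[3] = 16,  s[4] = 26,  s[5] = 10,  s[6] = 47,  s[7] = 22,  s[8] = 5,  s[9] = 55,  s[10] = 32,  s[11] = 46,  s[12] = 35,  s[13] = 7,  s[14] = 29,  s[15] = 28,  s[16] = 41,  s[17] = 43,  s[18] = 17.
The sequence repeats with period 18.
So s[594] = s[0 + ((594-0) mod 18)] = s[0] = 17.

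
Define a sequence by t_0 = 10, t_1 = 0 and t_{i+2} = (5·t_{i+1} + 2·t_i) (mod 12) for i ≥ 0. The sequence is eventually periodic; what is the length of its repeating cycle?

We have t_0 = 10, t_1 = 0, t_2 = 8, t_3 = 4, t_4 = 0, t_5 = 8.
Since (t_4, t_5) = (t_1, t_2) = (0, 8) (two consecutive terms determine the rest), the sequence is eventually periodic: after a pre-period of length 1 it cycles with period 3.

3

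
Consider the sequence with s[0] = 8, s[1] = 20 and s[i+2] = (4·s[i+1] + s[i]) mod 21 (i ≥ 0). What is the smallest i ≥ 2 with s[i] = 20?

Computing terms: s[0] = 8, s[1] = 20, s[2] = 4, s[3] = 15, s[4] = 1, s[5] = 19, s[6] = 14, s[7] = 12, s[8] = 20, s[9] = 8, s[10] = 10, s[11] = 6, s[12] = 13, s[13] = 16, s[14] = 14, s[15] = 9, s[16] = 8, s[17] = 20.
The sequence repeats with period 16.
The value 20 first appears (with i ≥ 2) at s[8].

8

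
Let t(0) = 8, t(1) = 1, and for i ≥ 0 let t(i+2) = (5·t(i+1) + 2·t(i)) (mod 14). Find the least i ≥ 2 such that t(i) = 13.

Computing terms: t(0) = 8,  t(1) = 1,  t(2) = 7,  t(3) = 9,  t(4) = 3,  t(5) = 5,  t(6) = 3,  t(7) = 11,  t(8) = 5,  t(9) = 5,  t(10) = 7,  t(11) = 3,  t(12) = 1,  t(13) = 11,  t(14) = 1,  t(15) = 13,  t(16) = 11,  t(17) = 11,  t(18) = 7,  t(19) = 1,  t(20) = 5,  t(21) = 13,  t(22) = 5,  t(23) = 9,  t(24) = 13,  t(25) = 13,  t(26) = 7,  t(27) = 5,  t(28) = 11,  t(29) = 9,  t(30) = 11,  t(31) = 3,  t(32) = 9,  t(33) = 9,  t(34) = 7,  t(35) = 11,  t(36) = 13,  t(37) = 3,  t(38) = 13,  t(39) = 1,  t(40) = 3,  t(41) = 3,  t(42) = 7,  t(43) = 13,  t(44) = 9,  t(45) = 1,  t(46) = 9,  t(47) = 5,  t(48) = 1,  t(49) = 1,  t(50) = 7.
Since (t(49), t(50)) = (t(1), t(2)) = (1, 7) (two consecutive terms determine the rest), the sequence is eventually periodic: after a pre-period of length 1 it cycles with period 48.
The value 13 first appears (with i ≥ 2) at t(15).

15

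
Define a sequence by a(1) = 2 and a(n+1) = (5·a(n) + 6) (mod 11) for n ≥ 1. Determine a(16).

2

a(1) = 2, a(2) = 5, a(3) = 9, a(4) = 7, a(5) = 8, a(6) = 2.
The sequence repeats with period 5.
So a(16) = a(1 + ((16-1) mod 5)) = a(1) = 2.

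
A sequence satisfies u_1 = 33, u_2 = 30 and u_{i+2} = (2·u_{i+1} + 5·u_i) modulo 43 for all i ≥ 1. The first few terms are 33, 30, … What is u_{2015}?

We have u_1 = 33; u_2 = 30; u_3 = 10; u_4 = 41; u_5 = 3; u_6 = 39; u_7 = 7; u_8 = 37; u_9 = 23; u_{10} = 16; u_{11} = 18; u_{12} = 30; u_{13} = 21; u_{14} = 20; u_{15} = 16; u_{16} = 3; u_{17} = 0; u_{18} = 15; u_{19} = 30; u_{20} = 6; u_{21} = 33; u_{22} = 10; u_{23} = 13; u_{24} = 33; u_{25} = 2; u_{26} = 40; u_{27} = 4; u_{28} = 36; u_{29} = 6; u_{30} = 20; u_{31} = 27; u_{32} = 25; u_{33} = 13; u_{34} = 22; u_{35} = 23; u_{36} = 27; u_{37} = 40; u_{38} = 0; u_{39} = 28; u_{40} = 13; u_{41} = 37; u_{42} = 10; u_{43} = 33; u_{44} = 30.
Since (u_{43}, u_{44}) = (u_1, u_2) = (33, 30) (two consecutive terms determine the rest), the sequence is periodic with period 42.
(2015 - 1) mod 42 = 40, so u_{2015} = u_{41} = 37.

37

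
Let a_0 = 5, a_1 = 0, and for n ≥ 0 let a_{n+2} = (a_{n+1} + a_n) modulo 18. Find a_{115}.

14

Computing terms: a_0 = 5, a_1 = 0, a_2 = 5, a_3 = 5, a_4 = 10, a_5 = 15, a_6 = 7, a_7 = 4, a_8 = 11, a_9 = 15, a_{10} = 8, a_{11} = 5, a_{12} = 13, a_{13} = 0, a_{14} = 13, a_{15} = 13, a_{16} = 8, a_{17} = 3, a_{18} = 11, a_{19} = 14, a_{20} = 7, a_{21} = 3, a_{22} = 10, a_{23} = 13, a_{24} = 5, a_{25} = 0.
The sequence repeats with period 24.
So a_{115} = a_{0 + ((115-0) mod 24)} = a_{19} = 14.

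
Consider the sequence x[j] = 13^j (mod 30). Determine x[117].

Listing terms: x[1] = 13,  x[2] = 19,  x[3] = 7,  x[4] = 1,  x[5] = 13.
Since x[5] = x[1] = 13, the sequence is periodic with period 4.
So x[117] = x[1 + ((117-1) mod 4)] = x[1] = 13.

13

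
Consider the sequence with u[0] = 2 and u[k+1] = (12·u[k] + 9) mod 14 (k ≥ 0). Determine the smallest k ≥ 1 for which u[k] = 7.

5

u[0] = 2, u[1] = 5, u[2] = 13, u[3] = 11, u[4] = 1, u[5] = 7, u[6] = 9, u[7] = 5.
Since u[7] = u[1] = 5, the sequence is eventually periodic: after a pre-period of length 1 it cycles with period 6.
The value 7 first appears (with k ≥ 1) at u[5].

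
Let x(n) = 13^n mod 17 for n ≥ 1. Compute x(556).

We have x(1) = 13, x(2) = 16, x(3) = 4, x(4) = 1, x(5) = 13.
The sequence repeats with period 4.
So x(556) = x(1 + ((556-1) mod 4)) = x(4) = 1.

1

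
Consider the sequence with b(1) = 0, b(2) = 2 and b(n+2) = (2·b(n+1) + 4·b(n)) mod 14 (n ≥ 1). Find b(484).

Computing terms: b(1) = 0,  b(2) = 2,  b(3) = 4,  b(4) = 2,  b(5) = 6,  b(6) = 6,  b(7) = 8,  b(8) = 12,  b(9) = 0,  b(10) = 6,  b(11) = 12,  b(12) = 6,  b(13) = 4,  b(14) = 4,  b(15) = 10,  b(16) = 8,  b(17) = 0,  b(18) = 4,  b(19) = 8,  b(20) = 4,  b(21) = 12,  b(22) = 12,  b(23) = 2,  b(24) = 10,  b(25) = 0,  b(26) = 12,  b(27) = 10,  b(28) = 12,  b(29) = 8,  b(30) = 8,  b(31) = 6,  b(32) = 2,  b(33) = 0,  b(34) = 8,  b(35) = 2,  b(36) = 8,  b(37) = 10,  b(38) = 10,  b(39) = 4,  b(40) = 6,  b(41) = 0,  b(42) = 10,  b(43) = 6,  b(44) = 10,  b(45) = 2,  b(46) = 2,  b(47) = 12,  b(48) = 4,  b(49) = 0,  b(50) = 2.
The sequence repeats with period 48.
(484 - 1) mod 48 = 3, so b(484) = b(4) = 2.

2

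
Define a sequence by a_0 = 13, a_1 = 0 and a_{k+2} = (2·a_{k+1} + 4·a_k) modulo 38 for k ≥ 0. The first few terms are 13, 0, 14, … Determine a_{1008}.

32

Listing terms: a_0 = 13; a_1 = 0; a_2 = 14; a_3 = 28; a_4 = 36; a_5 = 32; a_6 = 18; a_7 = 12; a_8 = 20; a_9 = 12; a_{10} = 28; a_{11} = 28; a_{12} = 16; a_{13} = 30; a_{14} = 10; a_{15} = 26; a_{16} = 16; a_{17} = 22; a_{18} = 32; a_{19} = 0; a_{20} = 14.
Since (a_{19}, a_{20}) = (a_1, a_2) = (0, 14) (two consecutive terms determine the rest), the sequence is eventually periodic: after a pre-period of length 1 it cycles with period 18.
For k ≥ 1, a_k depends only on (k - 1) mod 18. (1008 - 1) mod 18 = 17, so a_{1008} = a_{18} = 32.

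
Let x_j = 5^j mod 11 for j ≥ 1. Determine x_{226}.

5

Computing terms: x_1 = 5,  x_2 = 3,  x_3 = 4,  x_4 = 9,  x_5 = 1,  x_6 = 5.
Since x_6 = x_1 = 5, the sequence is periodic with period 5.
So x_{226} = x_{1 + ((226-1) mod 5)} = x_1 = 5.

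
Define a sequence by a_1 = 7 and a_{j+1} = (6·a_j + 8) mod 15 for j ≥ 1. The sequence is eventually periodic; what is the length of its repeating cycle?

Listing terms: a_1 = 7,  a_2 = 5,  a_3 = 8,  a_4 = 11,  a_5 = 14,  a_6 = 2,  a_7 = 5.
Since a_7 = a_2 = 5, the sequence is eventually periodic: after a pre-period of length 1 it cycles with period 5.

5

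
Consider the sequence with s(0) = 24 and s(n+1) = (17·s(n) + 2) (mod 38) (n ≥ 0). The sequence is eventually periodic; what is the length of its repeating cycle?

9

Listing terms: s(0) = 24,  s(1) = 30,  s(2) = 18,  s(3) = 4,  s(4) = 32,  s(5) = 14,  s(6) = 12,  s(7) = 16,  s(8) = 8,  s(9) = 24.
Since s(9) = s(0) = 24, the sequence is periodic with period 9.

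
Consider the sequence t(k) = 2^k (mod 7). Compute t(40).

Computing terms: t(0) = 1, t(1) = 2, t(2) = 4, t(3) = 1.
Since t(3) = t(0) = 1, the sequence is periodic with period 3.
So t(40) = t(0 + ((40-0) mod 3)) = t(1) = 2.

2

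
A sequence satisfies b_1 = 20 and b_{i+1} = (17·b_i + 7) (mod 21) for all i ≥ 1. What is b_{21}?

Listing terms: b_1 = 20,  b_2 = 11,  b_3 = 5,  b_4 = 8,  b_5 = 17,  b_6 = 2,  b_7 = 20.
Since b_7 = b_1 = 20, the sequence is periodic with period 6.
So b_{21} = b_{1 + ((21-1) mod 6)} = b_3 = 5.

5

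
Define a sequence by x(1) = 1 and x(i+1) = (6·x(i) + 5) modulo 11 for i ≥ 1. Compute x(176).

8

We have x(1) = 1; x(2) = 0; x(3) = 5; x(4) = 2; x(5) = 6; x(6) = 8; x(7) = 9; x(8) = 4; x(9) = 7; x(10) = 3; x(11) = 1.
The sequence repeats with period 10.
So x(176) = x(1 + ((176-1) mod 10)) = x(6) = 8.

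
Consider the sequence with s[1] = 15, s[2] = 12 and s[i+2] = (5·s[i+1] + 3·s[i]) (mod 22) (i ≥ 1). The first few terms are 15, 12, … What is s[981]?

15

Listing terms: s[1] = 15, s[2] = 12, s[3] = 17, s[4] = 11, s[5] = 18, s[6] = 13, s[7] = 9, s[8] = 18, s[9] = 7, s[10] = 1, s[11] = 4, s[12] = 1, s[13] = 17, s[14] = 0, s[15] = 7, s[16] = 13, s[17] = 20, s[18] = 7, s[19] = 7, s[20] = 12, s[21] = 15, s[22] = 1, s[23] = 6, s[24] = 11, s[25] = 7, s[26] = 2, s[27] = 9, s[28] = 7, s[29] = 18, s[30] = 1, s[31] = 15, s[32] = 12.
The sequence repeats with period 30.
So s[981] = s[1 + ((981-1) mod 30)] = s[21] = 15.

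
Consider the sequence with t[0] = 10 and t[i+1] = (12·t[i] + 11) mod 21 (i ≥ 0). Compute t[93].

2

Listing terms: t[0] = 10,  t[1] = 5,  t[2] = 8,  t[3] = 2,  t[4] = 14,  t[5] = 11,  t[6] = 17,  t[7] = 5.
Since t[7] = t[1] = 5, the sequence is eventually periodic: after a pre-period of length 1 it cycles with period 6.
For i ≥ 1, t[i] depends only on (i - 1) mod 6. (93 - 1) mod 6 = 2, so t[93] = t[3] = 2.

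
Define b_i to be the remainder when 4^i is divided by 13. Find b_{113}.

10

Computing terms: b_0 = 1; b_1 = 4; b_2 = 3; b_3 = 12; b_4 = 9; b_5 = 10; b_6 = 1.
Since b_6 = b_0 = 1, the sequence is periodic with period 6.
(113 - 0) mod 6 = 5, so b_{113} = b_5 = 10.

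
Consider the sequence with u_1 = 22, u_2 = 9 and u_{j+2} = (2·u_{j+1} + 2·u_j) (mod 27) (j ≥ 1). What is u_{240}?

Computing terms: u_1 = 22, u_2 = 9, u_3 = 8, u_4 = 7, u_5 = 3, u_6 = 20, u_7 = 19, u_8 = 24, u_9 = 5, u_{10} = 4, u_{11} = 18, u_{12} = 17, u_{13} = 16, u_{14} = 12, u_{15} = 2, u_{16} = 1, u_{17} = 6, u_{18} = 14, u_{19} = 13, u_{20} = 0, u_{21} = 26, u_{22} = 25, u_{23} = 21, u_{24} = 11, u_{25} = 10, u_{26} = 15, u_{27} = 23, u_{28} = 22, u_{29} = 9.
The sequence repeats with period 27.
(240 - 1) mod 27 = 23, so u_{240} = u_{24} = 11.

11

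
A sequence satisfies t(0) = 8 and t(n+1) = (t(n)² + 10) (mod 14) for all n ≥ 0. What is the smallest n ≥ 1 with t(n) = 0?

3

Listing terms: t(0) = 8,  t(1) = 4,  t(2) = 12,  t(3) = 0,  t(4) = 10,  t(5) = 12.
Since t(5) = t(2) = 12, the sequence is eventually periodic: after a pre-period of length 2 it cycles with period 3.
The value 0 first appears (with n ≥ 1) at t(3).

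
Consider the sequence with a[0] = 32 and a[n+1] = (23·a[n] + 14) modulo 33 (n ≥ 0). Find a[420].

a[0] = 32, a[1] = 24, a[2] = 5, a[3] = 30, a[4] = 11, a[5] = 3, a[6] = 17, a[7] = 9, a[8] = 23, a[9] = 15, a[10] = 29, a[11] = 21, a[12] = 2, a[13] = 27, a[14] = 8, a[15] = 0, a[16] = 14, a[17] = 6, a[18] = 20, a[19] = 12, a[20] = 26, a[21] = 18, a[22] = 32.
Since a[22] = a[0] = 32, the sequence is periodic with period 22.
So a[420] = a[0 + ((420-0) mod 22)] = a[2] = 5.

5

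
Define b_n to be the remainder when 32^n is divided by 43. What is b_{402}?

41

Computing terms: b_1 = 32, b_2 = 35, b_3 = 2, b_4 = 21, b_5 = 27, b_6 = 4, b_7 = 42, b_8 = 11, b_9 = 8, b_{10} = 41, b_{11} = 22, b_{12} = 16, b_{13} = 39, b_{14} = 1, b_{15} = 32.
The sequence repeats with period 14.
(402 - 1) mod 14 = 9, so b_{402} = b_{10} = 41.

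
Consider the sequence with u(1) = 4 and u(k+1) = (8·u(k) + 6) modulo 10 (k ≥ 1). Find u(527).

0

u(1) = 4; u(2) = 8; u(3) = 0; u(4) = 6; u(5) = 4.
The sequence repeats with period 4.
(527 - 1) mod 4 = 2, so u(527) = u(3) = 0.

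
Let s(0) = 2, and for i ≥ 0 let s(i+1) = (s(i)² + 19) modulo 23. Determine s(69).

0

We have s(0) = 2; s(1) = 0; s(2) = 19; s(3) = 12; s(4) = 2.
The sequence repeats with period 4.
(69 - 0) mod 4 = 1, so s(69) = s(1) = 0.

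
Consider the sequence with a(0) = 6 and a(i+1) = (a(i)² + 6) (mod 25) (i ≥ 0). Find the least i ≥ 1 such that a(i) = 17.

Listing terms: a(0) = 6,  a(1) = 17,  a(2) = 20,  a(3) = 6.
Since a(3) = a(0) = 6, the sequence is periodic with period 3.
The value 17 first appears (with i ≥ 1) at a(1).

1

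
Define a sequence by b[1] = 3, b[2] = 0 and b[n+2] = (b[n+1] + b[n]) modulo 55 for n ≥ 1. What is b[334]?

Computing terms: b[1] = 3,  b[2] = 0,  b[3] = 3,  b[4] = 3,  b[5] = 6,  b[6] = 9,  b[7] = 15,  b[8] = 24,  b[9] = 39,  b[10] = 8,  b[11] = 47,  b[12] = 0,  b[13] = 47,  b[14] = 47,  b[15] = 39,  b[16] = 31,  b[17] = 15,  b[18] = 46,  b[19] = 6,  b[20] = 52,  b[21] = 3,  b[22] = 0.
The sequence repeats with period 20.
(334 - 1) mod 20 = 13, so b[334] = b[14] = 47.

47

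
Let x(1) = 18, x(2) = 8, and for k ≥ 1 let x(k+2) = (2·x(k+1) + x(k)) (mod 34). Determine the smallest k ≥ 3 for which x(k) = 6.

We have x(1) = 18, x(2) = 8, x(3) = 0, x(4) = 8, x(5) = 16, x(6) = 6, x(7) = 28, x(8) = 28, x(9) = 16, x(10) = 26, x(11) = 0, x(12) = 26, x(13) = 18, x(14) = 28, x(15) = 6, x(16) = 6, x(17) = 18, x(18) = 8.
Since (x(17), x(18)) = (x(1), x(2)) = (18, 8) (two consecutive terms determine the rest), the sequence is periodic with period 16.
The value 6 first appears (with k ≥ 3) at x(6).

6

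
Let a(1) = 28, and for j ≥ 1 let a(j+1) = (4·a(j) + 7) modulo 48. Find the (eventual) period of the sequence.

3

Computing terms: a(1) = 28,  a(2) = 23,  a(3) = 3,  a(4) = 19,  a(5) = 35,  a(6) = 3.
Since a(6) = a(3) = 3, the sequence is eventually periodic: after a pre-period of length 2 it cycles with period 3.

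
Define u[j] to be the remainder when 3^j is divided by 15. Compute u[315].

12

u[0] = 1, u[1] = 3, u[2] = 9, u[3] = 12, u[4] = 6, u[5] = 3.
Since u[5] = u[1] = 3, the sequence is eventually periodic: after a pre-period of length 1 it cycles with period 4.
For j ≥ 1, u[j] depends only on (j - 1) mod 4. (315 - 1) mod 4 = 2, so u[315] = u[3] = 12.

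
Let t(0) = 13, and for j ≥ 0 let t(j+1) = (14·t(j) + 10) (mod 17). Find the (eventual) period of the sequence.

16

Computing terms: t(0) = 13, t(1) = 5, t(2) = 12, t(3) = 8, t(4) = 3, t(5) = 1, t(6) = 7, t(7) = 6, t(8) = 9, t(9) = 0, t(10) = 10, t(11) = 14, t(12) = 2, t(13) = 4, t(14) = 15, t(15) = 16, t(16) = 13.
The sequence repeats with period 16.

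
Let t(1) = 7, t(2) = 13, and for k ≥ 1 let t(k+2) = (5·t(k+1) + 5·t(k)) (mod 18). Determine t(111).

10

Computing terms: t(1) = 7, t(2) = 13, t(3) = 10, t(4) = 7, t(5) = 13.
The sequence repeats with period 3.
So t(111) = t(1 + ((111-1) mod 3)) = t(3) = 10.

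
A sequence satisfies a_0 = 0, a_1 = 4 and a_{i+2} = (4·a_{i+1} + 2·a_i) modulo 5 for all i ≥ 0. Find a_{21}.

4

Computing terms: a_0 = 0,  a_1 = 4,  a_2 = 1,  a_3 = 2,  a_4 = 0,  a_5 = 4.
Since (a_4, a_5) = (a_0, a_1) = (0, 4) (two consecutive terms determine the rest), the sequence is periodic with period 4.
(21 - 0) mod 4 = 1, so a_{21} = a_1 = 4.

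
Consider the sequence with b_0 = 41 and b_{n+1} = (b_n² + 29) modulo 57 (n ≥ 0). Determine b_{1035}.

b_0 = 41, b_1 = 0, b_2 = 29, b_3 = 15, b_4 = 26, b_5 = 21, b_6 = 14, b_7 = 54, b_8 = 38, b_9 = 48, b_{10} = 53, b_{11} = 45, b_{12} = 2, b_{13} = 33, b_{14} = 35, b_{15} = 0.
Since b_{15} = b_1 = 0, the sequence is eventually periodic: after a pre-period of length 1 it cycles with period 14.
For n ≥ 1, b_n depends only on (n - 1) mod 14. (1035 - 1) mod 14 = 12, so b_{1035} = b_{13} = 33.

33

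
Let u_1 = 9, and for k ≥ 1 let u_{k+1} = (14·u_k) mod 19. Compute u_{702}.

2

We have u_1 = 9, u_2 = 12, u_3 = 16, u_4 = 15, u_5 = 1, u_6 = 14, u_7 = 6, u_8 = 8, u_9 = 17, u_{10} = 10, u_{11} = 7, u_{12} = 3, u_{13} = 4, u_{14} = 18, u_{15} = 5, u_{16} = 13, u_{17} = 11, u_{18} = 2, u_{19} = 9.
The sequence repeats with period 18.
So u_{702} = u_{1 + ((702-1) mod 18)} = u_{18} = 2.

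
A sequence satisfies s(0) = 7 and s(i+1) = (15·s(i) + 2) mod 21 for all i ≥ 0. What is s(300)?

Listing terms: s(0) = 7,  s(1) = 2,  s(2) = 11,  s(3) = 20,  s(4) = 8,  s(5) = 17,  s(6) = 5,  s(7) = 14,  s(8) = 2.
Since s(8) = s(1) = 2, the sequence is eventually periodic: after a pre-period of length 1 it cycles with period 7.
For i ≥ 1, s(i) depends only on (i - 1) mod 7. (300 - 1) mod 7 = 5, so s(300) = s(6) = 5.

5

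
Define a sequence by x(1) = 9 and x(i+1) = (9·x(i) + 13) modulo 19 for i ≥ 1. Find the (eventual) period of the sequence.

9

We have x(1) = 9,  x(2) = 18,  x(3) = 4,  x(4) = 11,  x(5) = 17,  x(6) = 14,  x(7) = 6,  x(8) = 10,  x(9) = 8,  x(10) = 9.
Since x(10) = x(1) = 9, the sequence is periodic with period 9.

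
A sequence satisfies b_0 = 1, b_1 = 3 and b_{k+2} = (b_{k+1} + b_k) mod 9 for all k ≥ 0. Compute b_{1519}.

Computing terms: b_0 = 1,  b_1 = 3,  b_2 = 4,  b_3 = 7,  b_4 = 2,  b_5 = 0,  b_6 = 2,  b_7 = 2,  b_8 = 4,  b_9 = 6,  b_{10} = 1,  b_{11} = 7,  b_{12} = 8,  b_{13} = 6,  b_{14} = 5,  b_{15} = 2,  b_{16} = 7,  b_{17} = 0,  b_{18} = 7,  b_{19} = 7,  b_{20} = 5,  b_{21} = 3,  b_{22} = 8,  b_{23} = 2,  b_{24} = 1,  b_{25} = 3.
Since (b_{24}, b_{25}) = (b_0, b_1) = (1, 3) (two consecutive terms determine the rest), the sequence is periodic with period 24.
(1519 - 0) mod 24 = 7, so b_{1519} = b_7 = 2.

2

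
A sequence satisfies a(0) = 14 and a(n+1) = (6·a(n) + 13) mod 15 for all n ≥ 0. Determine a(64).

1

Listing terms: a(0) = 14, a(1) = 7, a(2) = 10, a(3) = 13, a(4) = 1, a(5) = 4, a(6) = 7.
Since a(6) = a(1) = 7, the sequence is eventually periodic: after a pre-period of length 1 it cycles with period 5.
For n ≥ 1, a(n) depends only on (n - 1) mod 5. (64 - 1) mod 5 = 3, so a(64) = a(4) = 1.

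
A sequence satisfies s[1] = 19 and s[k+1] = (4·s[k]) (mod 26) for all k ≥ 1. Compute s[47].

Computing terms: s[1] = 19; s[2] = 24; s[3] = 18; s[4] = 20; s[5] = 2; s[6] = 8; s[7] = 6; s[8] = 24.
Since s[8] = s[2] = 24, the sequence is eventually periodic: after a pre-period of length 1 it cycles with period 6.
For k ≥ 2, s[k] depends only on (k - 2) mod 6. (47 - 2) mod 6 = 3, so s[47] = s[5] = 2.

2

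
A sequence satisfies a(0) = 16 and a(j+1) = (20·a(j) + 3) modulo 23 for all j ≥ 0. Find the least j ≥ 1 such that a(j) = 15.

a(0) = 16; a(1) = 1; a(2) = 0; a(3) = 3; a(4) = 17; a(5) = 21; a(6) = 9; a(7) = 22; a(8) = 6; a(9) = 8; a(10) = 2; a(11) = 20; a(12) = 12; a(13) = 13; a(14) = 10; a(15) = 19; a(16) = 15; a(17) = 4; a(18) = 14; a(19) = 7; a(20) = 5; a(21) = 11; a(22) = 16.
The sequence repeats with period 22.
The value 15 first appears (with j ≥ 1) at a(16).

16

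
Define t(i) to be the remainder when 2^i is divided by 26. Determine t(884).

Listing terms: t(1) = 2,  t(2) = 4,  t(3) = 8,  t(4) = 16,  t(5) = 6,  t(6) = 12,  t(7) = 24,  t(8) = 22,  t(9) = 18,  t(10) = 10,  t(11) = 20,  t(12) = 14,  t(13) = 2.
Since t(13) = t(1) = 2, the sequence is periodic with period 12.
So t(884) = t(1 + ((884-1) mod 12)) = t(8) = 22.

22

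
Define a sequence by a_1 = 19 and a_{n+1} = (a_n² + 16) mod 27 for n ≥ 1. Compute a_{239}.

a_1 = 19, a_2 = 26, a_3 = 17, a_4 = 8, a_5 = 26.
Since a_5 = a_2 = 26, the sequence is eventually periodic: after a pre-period of length 1 it cycles with period 3.
For n ≥ 2, a_n depends only on (n - 2) mod 3. (239 - 2) mod 3 = 0, so a_{239} = a_2 = 26.

26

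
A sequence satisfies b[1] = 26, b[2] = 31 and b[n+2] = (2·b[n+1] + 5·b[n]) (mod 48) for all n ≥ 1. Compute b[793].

2

Listing terms: b[1] = 26, b[2] = 31, b[3] = 0, b[4] = 11, b[5] = 22, b[6] = 3, b[7] = 20, b[8] = 7, b[9] = 18, b[10] = 23, b[11] = 40, b[12] = 3, b[13] = 14, b[14] = 43, b[15] = 12, b[16] = 47, b[17] = 10, b[18] = 15, b[19] = 32, b[20] = 43, b[21] = 6, b[22] = 35, b[23] = 4, b[24] = 39, b[25] = 2, b[26] = 7, b[27] = 24, b[28] = 35, b[29] = 46, b[30] = 27, b[31] = 44, b[32] = 31, b[33] = 42, b[34] = 47, b[35] = 16, b[36] = 27, b[37] = 38, b[38] = 19, b[39] = 36, b[40] = 23, b[41] = 34, b[42] = 39, b[43] = 8, b[44] = 19, b[45] = 30, b[46] = 11, b[47] = 28, b[48] = 15, b[49] = 26, b[50] = 31.
Since (b[49], b[50]) = (b[1], b[2]) = (26, 31) (two consecutive terms determine the rest), the sequence is periodic with period 48.
(793 - 1) mod 48 = 24, so b[793] = b[25] = 2.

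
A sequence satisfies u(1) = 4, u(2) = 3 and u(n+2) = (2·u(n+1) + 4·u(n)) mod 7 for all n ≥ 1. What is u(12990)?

6

u(1) = 4,  u(2) = 3,  u(3) = 1,  u(4) = 0,  u(5) = 4,  u(6) = 1,  u(7) = 4,  u(8) = 5,  u(9) = 5,  u(10) = 2,  u(11) = 3,  u(12) = 0,  u(13) = 5,  u(14) = 3,  u(15) = 5,  u(16) = 1,  u(17) = 1,  u(18) = 6,  u(19) = 2,  u(20) = 0,  u(21) = 1,  u(22) = 2,  u(23) = 1,  u(24) = 3,  u(25) = 3,  u(26) = 4,  u(27) = 6,  u(28) = 0,  u(29) = 3,  u(30) = 6,  u(31) = 3,  u(32) = 2,  u(33) = 2,  u(34) = 5,  u(35) = 4,  u(36) = 0,  u(37) = 2,  u(38) = 4,  u(39) = 2,  u(40) = 6,  u(41) = 6,  u(42) = 1,  u(43) = 5,  u(44) = 0,  u(45) = 6,  u(46) = 5,  u(47) = 6,  u(48) = 4,  u(49) = 4,  u(50) = 3.
The sequence repeats with period 48.
(12990 - 1) mod 48 = 29, so u(12990) = u(30) = 6.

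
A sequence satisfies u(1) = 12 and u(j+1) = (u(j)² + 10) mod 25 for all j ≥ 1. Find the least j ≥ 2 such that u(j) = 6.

u(1) = 12; u(2) = 4; u(3) = 1; u(4) = 11; u(5) = 6; u(6) = 21; u(7) = 1.
Since u(7) = u(3) = 1, the sequence is eventually periodic: after a pre-period of length 2 it cycles with period 4.
The value 6 first appears (with j ≥ 2) at u(5).

5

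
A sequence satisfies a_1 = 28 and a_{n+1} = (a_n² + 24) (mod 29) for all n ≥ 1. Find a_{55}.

Computing terms: a_1 = 28,  a_2 = 25,  a_3 = 11,  a_4 = 0,  a_5 = 24,  a_6 = 20,  a_7 = 18,  a_8 = 0.
Since a_8 = a_4 = 0, the sequence is eventually periodic: after a pre-period of length 3 it cycles with period 4.
For n ≥ 4, a_n depends only on (n - 4) mod 4. (55 - 4) mod 4 = 3, so a_{55} = a_7 = 18.

18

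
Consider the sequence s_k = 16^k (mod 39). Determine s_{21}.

1

Computing terms: s_0 = 1, s_1 = 16, s_2 = 22, s_3 = 1.
The sequence repeats with period 3.
So s_{21} = s_{0 + ((21-0) mod 3)} = s_0 = 1.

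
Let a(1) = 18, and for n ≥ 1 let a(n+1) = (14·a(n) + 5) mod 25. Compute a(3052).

7

We have a(1) = 18,  a(2) = 7,  a(3) = 3,  a(4) = 22,  a(5) = 13,  a(6) = 12,  a(7) = 23,  a(8) = 2,  a(9) = 8,  a(10) = 17,  a(11) = 18.
Since a(11) = a(1) = 18, the sequence is periodic with period 10.
(3052 - 1) mod 10 = 1, so a(3052) = a(2) = 7.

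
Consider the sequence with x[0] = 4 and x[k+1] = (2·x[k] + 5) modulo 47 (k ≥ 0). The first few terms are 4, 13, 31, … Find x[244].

Computing terms: x[0] = 4,  x[1] = 13,  x[2] = 31,  x[3] = 20,  x[4] = 45,  x[5] = 1,  x[6] = 7,  x[7] = 19,  x[8] = 43,  x[9] = 44,  x[10] = 46,  x[11] = 3,  x[12] = 11,  x[13] = 27,  x[14] = 12,  x[15] = 29,  x[16] = 16,  x[17] = 37,  x[18] = 32,  x[19] = 22,  x[20] = 2,  x[21] = 9,  x[22] = 23,  x[23] = 4.
Since x[23] = x[0] = 4, the sequence is periodic with period 23.
So x[244] = x[0 + ((244-0) mod 23)] = x[14] = 12.

12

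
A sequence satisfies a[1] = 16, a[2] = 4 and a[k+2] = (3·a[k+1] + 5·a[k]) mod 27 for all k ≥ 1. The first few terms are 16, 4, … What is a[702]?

Listing terms: a[1] = 16,  a[2] = 4,  a[3] = 11,  a[4] = 26,  a[5] = 25,  a[6] = 16,  a[7] = 11,  a[8] = 5,  a[9] = 16,  a[10] = 19,  a[11] = 2,  a[12] = 20,  a[13] = 16,  a[14] = 13,  a[15] = 11,  a[16] = 17,  a[17] = 25,  a[18] = 25,  a[19] = 11,  a[20] = 23,  a[21] = 16,  a[22] = 1,  a[23] = 2,  a[24] = 11,  a[25] = 16,  a[26] = 22,  a[27] = 11,  a[28] = 8,  a[29] = 25,  a[30] = 7,  a[31] = 11,  a[32] = 14,  a[33] = 16,  a[34] = 10,  a[35] = 2,  a[36] = 2,  a[37] = 16,  a[38] = 4.
The sequence repeats with period 36.
(702 - 1) mod 36 = 17, so a[702] = a[18] = 25.

25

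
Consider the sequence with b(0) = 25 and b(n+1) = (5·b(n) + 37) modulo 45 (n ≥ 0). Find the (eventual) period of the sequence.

Listing terms: b(0) = 25, b(1) = 27, b(2) = 37, b(3) = 42, b(4) = 22, b(5) = 12, b(6) = 7, b(7) = 27.
Since b(7) = b(1) = 27, the sequence is eventually periodic: after a pre-period of length 1 it cycles with period 6.

6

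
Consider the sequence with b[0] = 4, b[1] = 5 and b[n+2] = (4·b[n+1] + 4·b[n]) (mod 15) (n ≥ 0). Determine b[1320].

b[0] = 4; b[1] = 5; b[2] = 6; b[3] = 14; b[4] = 5; b[5] = 1; b[6] = 9; b[7] = 10; b[8] = 1; b[9] = 14; b[10] = 0; b[11] = 11; b[12] = 14; b[13] = 10; b[14] = 6; b[15] = 4; b[16] = 10; b[17] = 11; b[18] = 9; b[19] = 5; b[20] = 11; b[21] = 4; b[22] = 0; b[23] = 1; b[24] = 4; b[25] = 5.
Since (b[24], b[25]) = (b[0], b[1]) = (4, 5) (two consecutive terms determine the rest), the sequence is periodic with period 24.
So b[1320] = b[0 + ((1320-0) mod 24)] = b[0] = 4.

4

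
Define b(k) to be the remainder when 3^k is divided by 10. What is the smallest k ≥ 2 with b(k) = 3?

5

Computing terms: b(1) = 3; b(2) = 9; b(3) = 7; b(4) = 1; b(5) = 3.
Since b(5) = b(1) = 3, the sequence is periodic with period 4.
The value 3 next appears (with k ≥ 2) at b(5).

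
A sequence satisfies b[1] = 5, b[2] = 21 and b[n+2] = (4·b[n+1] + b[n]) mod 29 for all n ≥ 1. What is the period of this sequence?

Listing terms: b[1] = 5; b[2] = 21; b[3] = 2; b[4] = 0; b[5] = 2; b[6] = 8; b[7] = 5; b[8] = 28; b[9] = 1; b[10] = 3; b[11] = 13; b[12] = 26; b[13] = 1; b[14] = 1; b[15] = 5; b[16] = 21.
Since (b[15], b[16]) = (b[1], b[2]) = (5, 21) (two consecutive terms determine the rest), the sequence is periodic with period 14.

14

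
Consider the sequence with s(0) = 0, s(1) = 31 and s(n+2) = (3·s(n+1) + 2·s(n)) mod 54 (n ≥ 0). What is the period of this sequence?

We have s(0) = 0,  s(1) = 31,  s(2) = 39,  s(3) = 17,  s(4) = 21,  s(5) = 43,  s(6) = 9,  s(7) = 5,  s(8) = 33,  s(9) = 1,  s(10) = 15,  s(11) = 47,  s(12) = 9,  s(13) = 13,  s(14) = 3,  s(15) = 35,  s(16) = 3,  s(17) = 25,  s(18) = 27,  s(19) = 23,  s(20) = 15,  s(21) = 37,  s(22) = 33,  s(23) = 11,  s(24) = 45,  s(25) = 49,  s(26) = 21,  s(27) = 53,  s(28) = 39,  s(29) = 7,  s(30) = 45,  s(31) = 41,  s(32) = 51,  s(33) = 19,  s(34) = 51,  s(35) = 29,  s(36) = 27,  s(37) = 31,  s(38) = 39.
Since (s(37), s(38)) = (s(1), s(2)) = (31, 39) (two consecutive terms determine the rest), the sequence is eventually periodic: after a pre-period of length 1 it cycles with period 36.

36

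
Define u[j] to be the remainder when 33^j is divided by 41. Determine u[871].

8

Listing terms: u[0] = 1,  u[1] = 33,  u[2] = 23,  u[3] = 21,  u[4] = 37,  u[5] = 32,  u[6] = 31,  u[7] = 39,  u[8] = 16,  u[9] = 36,  u[10] = 40,  u[11] = 8,  u[12] = 18,  u[13] = 20,  u[14] = 4,  u[15] = 9,  u[16] = 10,  u[17] = 2,  u[18] = 25,  u[19] = 5,  u[20] = 1.
Since u[20] = u[0] = 1, the sequence is periodic with period 20.
(871 - 0) mod 20 = 11, so u[871] = u[11] = 8.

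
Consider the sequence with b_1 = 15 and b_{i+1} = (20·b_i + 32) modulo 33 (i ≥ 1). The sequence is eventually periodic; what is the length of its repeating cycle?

Listing terms: b_1 = 15; b_2 = 2; b_3 = 6; b_4 = 20; b_5 = 3; b_6 = 26; b_7 = 24; b_8 = 17; b_9 = 9; b_{10} = 14; b_{11} = 15.
The sequence repeats with period 10.

10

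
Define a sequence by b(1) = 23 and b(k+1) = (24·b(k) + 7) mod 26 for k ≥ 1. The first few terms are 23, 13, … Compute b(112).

Listing terms: b(1) = 23, b(2) = 13, b(3) = 7, b(4) = 19, b(5) = 21, b(6) = 17, b(7) = 25, b(8) = 9, b(9) = 15, b(10) = 3, b(11) = 1, b(12) = 5, b(13) = 23.
The sequence repeats with period 12.
(112 - 1) mod 12 = 3, so b(112) = b(4) = 19.

19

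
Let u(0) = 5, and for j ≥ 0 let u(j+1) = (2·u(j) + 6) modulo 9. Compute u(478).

8

We have u(0) = 5,  u(1) = 7,  u(2) = 2,  u(3) = 1,  u(4) = 8,  u(5) = 4,  u(6) = 5.
Since u(6) = u(0) = 5, the sequence is periodic with period 6.
(478 - 0) mod 6 = 4, so u(478) = u(4) = 8.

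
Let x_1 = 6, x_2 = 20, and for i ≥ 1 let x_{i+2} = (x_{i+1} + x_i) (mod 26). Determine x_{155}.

We have x_1 = 6, x_2 = 20, x_3 = 0, x_4 = 20, x_5 = 20, x_6 = 14, x_7 = 8, x_8 = 22, x_9 = 4, x_{10} = 0, x_{11} = 4, x_{12} = 4, x_{13} = 8, x_{14} = 12, x_{15} = 20, x_{16} = 6, x_{17} = 0, x_{18} = 6, x_{19} = 6, x_{20} = 12, x_{21} = 18, x_{22} = 4, x_{23} = 22, x_{24} = 0, x_{25} = 22, x_{26} = 22, x_{27} = 18, x_{28} = 14, x_{29} = 6, x_{30} = 20.
The sequence repeats with period 28.
So x_{155} = x_{1 + ((155-1) mod 28)} = x_{15} = 20.

20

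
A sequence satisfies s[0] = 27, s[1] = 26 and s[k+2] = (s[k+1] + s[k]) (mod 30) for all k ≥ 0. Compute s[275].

19

s[0] = 27,  s[1] = 26,  s[2] = 23,  s[3] = 19,  s[4] = 12,  s[5] = 1,  s[6] = 13,  s[7] = 14,  s[8] = 27,  s[9] = 11,  s[10] = 8,  s[11] = 19,  s[12] = 27,  s[13] = 16,  s[14] = 13,  s[15] = 29,  s[16] = 12,  s[17] = 11,  s[18] = 23,  s[19] = 4,  s[20] = 27,  s[21] = 1,  s[22] = 28,  s[23] = 29,  s[24] = 27,  s[25] = 26.
Since (s[24], s[25]) = (s[0], s[1]) = (27, 26) (two consecutive terms determine the rest), the sequence is periodic with period 24.
So s[275] = s[0 + ((275-0) mod 24)] = s[11] = 19.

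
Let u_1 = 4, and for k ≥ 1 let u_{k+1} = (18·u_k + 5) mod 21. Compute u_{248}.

We have u_1 = 4,  u_2 = 14,  u_3 = 5,  u_4 = 11,  u_5 = 14.
Since u_5 = u_2 = 14, the sequence is eventually periodic: after a pre-period of length 1 it cycles with period 3.
For k ≥ 2, u_k depends only on (k - 2) mod 3. (248 - 2) mod 3 = 0, so u_{248} = u_2 = 14.

14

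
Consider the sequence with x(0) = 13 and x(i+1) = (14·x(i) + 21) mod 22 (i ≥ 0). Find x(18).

19

We have x(0) = 13, x(1) = 5, x(2) = 3, x(3) = 19, x(4) = 1, x(5) = 13.
The sequence repeats with period 5.
So x(18) = x(0 + ((18-0) mod 5)) = x(3) = 19.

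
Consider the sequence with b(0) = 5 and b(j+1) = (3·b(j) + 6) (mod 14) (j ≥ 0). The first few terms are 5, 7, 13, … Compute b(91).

Listing terms: b(0) = 5, b(1) = 7, b(2) = 13, b(3) = 3, b(4) = 1, b(5) = 9, b(6) = 5.
The sequence repeats with period 6.
So b(91) = b(0 + ((91-0) mod 6)) = b(1) = 7.

7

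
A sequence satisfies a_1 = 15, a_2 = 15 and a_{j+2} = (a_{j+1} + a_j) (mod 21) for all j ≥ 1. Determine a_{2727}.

We have a_1 = 15, a_2 = 15, a_3 = 9, a_4 = 3, a_5 = 12, a_6 = 15, a_7 = 6, a_8 = 0, a_9 = 6, a_{10} = 6, a_{11} = 12, a_{12} = 18, a_{13} = 9, a_{14} = 6, a_{15} = 15, a_{16} = 0, a_{17} = 15, a_{18} = 15.
The sequence repeats with period 16.
(2727 - 1) mod 16 = 6, so a_{2727} = a_7 = 6.

6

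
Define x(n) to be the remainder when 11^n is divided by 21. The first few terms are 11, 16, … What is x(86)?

x(1) = 11; x(2) = 16; x(3) = 8; x(4) = 4; x(5) = 2; x(6) = 1; x(7) = 11.
Since x(7) = x(1) = 11, the sequence is periodic with period 6.
So x(86) = x(1 + ((86-1) mod 6)) = x(2) = 16.

16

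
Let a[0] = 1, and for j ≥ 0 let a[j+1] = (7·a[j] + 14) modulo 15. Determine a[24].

1

Listing terms: a[0] = 1, a[1] = 6, a[2] = 11, a[3] = 1.
Since a[3] = a[0] = 1, the sequence is periodic with period 3.
(24 - 0) mod 3 = 0, so a[24] = a[0] = 1.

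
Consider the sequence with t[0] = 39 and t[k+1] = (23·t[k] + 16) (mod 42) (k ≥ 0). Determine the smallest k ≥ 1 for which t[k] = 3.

Listing terms: t[0] = 39, t[1] = 31, t[2] = 15, t[3] = 25, t[4] = 3, t[5] = 1, t[6] = 39.
The sequence repeats with period 6.
The value 3 first appears (with k ≥ 1) at t[4].

4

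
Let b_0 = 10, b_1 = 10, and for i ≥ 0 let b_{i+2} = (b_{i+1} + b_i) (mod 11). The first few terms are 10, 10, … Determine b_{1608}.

10

Computing terms: b_0 = 10,  b_1 = 10,  b_2 = 9,  b_3 = 8,  b_4 = 6,  b_5 = 3,  b_6 = 9,  b_7 = 1,  b_8 = 10,  b_9 = 0,  b_{10} = 10,  b_{11} = 10.
The sequence repeats with period 10.
So b_{1608} = b_{0 + ((1608-0) mod 10)} = b_8 = 10.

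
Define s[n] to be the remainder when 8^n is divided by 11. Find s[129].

7

Listing terms: s[1] = 8, s[2] = 9, s[3] = 6, s[4] = 4, s[5] = 10, s[6] = 3, s[7] = 2, s[8] = 5, s[9] = 7, s[10] = 1, s[11] = 8.
Since s[11] = s[1] = 8, the sequence is periodic with period 10.
(129 - 1) mod 10 = 8, so s[129] = s[9] = 7.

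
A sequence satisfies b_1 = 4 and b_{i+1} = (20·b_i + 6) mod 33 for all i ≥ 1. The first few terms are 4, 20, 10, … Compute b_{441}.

4

b_1 = 4,  b_2 = 20,  b_3 = 10,  b_4 = 8,  b_5 = 1,  b_6 = 26,  b_7 = 31,  b_8 = 32,  b_9 = 19,  b_{10} = 23,  b_{11} = 4.
The sequence repeats with period 10.
(441 - 1) mod 10 = 0, so b_{441} = b_1 = 4.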